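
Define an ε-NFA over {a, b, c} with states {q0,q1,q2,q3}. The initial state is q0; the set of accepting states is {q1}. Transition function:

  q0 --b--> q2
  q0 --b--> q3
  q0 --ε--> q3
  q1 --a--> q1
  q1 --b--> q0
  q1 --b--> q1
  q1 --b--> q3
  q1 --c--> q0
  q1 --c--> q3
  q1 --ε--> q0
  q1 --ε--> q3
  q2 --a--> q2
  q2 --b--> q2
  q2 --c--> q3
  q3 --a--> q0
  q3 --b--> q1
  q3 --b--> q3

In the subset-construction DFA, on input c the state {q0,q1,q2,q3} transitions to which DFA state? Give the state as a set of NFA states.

δ(q0,c) = ∅; δ(q1,c) = {q0,q3}; δ(q2,c) = {q3}; δ(q3,c) = ∅.
Union: {q0,q3}.

{q0,q3}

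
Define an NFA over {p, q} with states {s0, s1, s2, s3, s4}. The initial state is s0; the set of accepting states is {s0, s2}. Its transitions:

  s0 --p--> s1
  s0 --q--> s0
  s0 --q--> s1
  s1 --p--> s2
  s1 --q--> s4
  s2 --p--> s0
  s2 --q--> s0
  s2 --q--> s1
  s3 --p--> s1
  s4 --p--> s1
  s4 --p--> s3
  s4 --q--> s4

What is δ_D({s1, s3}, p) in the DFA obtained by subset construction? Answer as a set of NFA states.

δ(s1,p) = {s2}; δ(s3,p) = {s1}.
Union: {s1, s2}.

{s1, s2}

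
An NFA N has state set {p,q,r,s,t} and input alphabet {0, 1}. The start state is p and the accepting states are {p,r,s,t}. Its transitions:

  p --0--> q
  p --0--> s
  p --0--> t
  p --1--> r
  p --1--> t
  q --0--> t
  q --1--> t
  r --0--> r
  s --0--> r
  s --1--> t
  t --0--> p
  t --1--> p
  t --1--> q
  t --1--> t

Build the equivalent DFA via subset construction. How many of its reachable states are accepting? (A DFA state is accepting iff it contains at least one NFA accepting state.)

10

Start state of the DFA: {p}.
{p} --0--> {q,s,t}  [new]
{p} --1--> {r,t}  [new]
{q,s,t} --0--> {p,r,t}  [new]
{q,s,t} --1--> {p,q,t}  [new]
{r,t} --0--> {p,r}  [new]
{r,t} --1--> {p,q,t}  [seen]
{p,r,t} --0--> {p,q,r,s,t}  [new]
{p,r,t} --1--> {p,q,r,t}  [new]
{p,q,t} --0--> {p,q,s,t}  [new]
{p,q,t} --1--> {p,q,r,t}  [seen]
{p,r} --0--> {q,r,s,t}  [new]
{p,r} --1--> {r,t}  [seen]
{p,q,r,s,t} --0--> {p,q,r,s,t}  [seen]
{p,q,r,s,t} --1--> {p,q,r,t}  [seen]
{p,q,r,t} --0--> {p,q,r,s,t}  [seen]
{p,q,r,t} --1--> {p,q,r,t}  [seen]
{p,q,s,t} --0--> {p,q,r,s,t}  [seen]
{p,q,s,t} --1--> {p,q,r,t}  [seen]
{q,r,s,t} --0--> {p,r,t}  [seen]
{q,r,s,t} --1--> {p,q,t}  [seen]
Reachable DFA states: {p}, {q,s,t}, {r,t}, {p,r,t}, {p,q,t}, {p,r}, {p,q,r,s,t}, {p,q,r,t}, {p,q,s,t}, {q,r,s,t}.
Accepting DFA states (contain an NFA accepting state): {p}, {q,s,t}, {r,t}, {p,r,t}, {p,q,t}, {p,r}, {p,q,r,s,t}, {p,q,r,t}, {p,q,s,t}, {q,r,s,t}.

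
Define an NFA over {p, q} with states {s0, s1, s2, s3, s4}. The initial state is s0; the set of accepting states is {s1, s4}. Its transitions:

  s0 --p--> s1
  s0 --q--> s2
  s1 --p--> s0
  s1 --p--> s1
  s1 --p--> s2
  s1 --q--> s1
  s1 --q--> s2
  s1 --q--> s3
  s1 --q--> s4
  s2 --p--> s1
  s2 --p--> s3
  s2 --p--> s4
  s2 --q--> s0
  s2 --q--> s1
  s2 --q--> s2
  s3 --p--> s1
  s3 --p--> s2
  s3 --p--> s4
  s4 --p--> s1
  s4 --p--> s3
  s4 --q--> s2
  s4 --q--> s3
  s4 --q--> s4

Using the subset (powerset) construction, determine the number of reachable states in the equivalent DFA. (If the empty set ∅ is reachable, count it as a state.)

7

Start state of the DFA: {s0}.
{s0} --p--> {s1}  [new]
{s0} --q--> {s2}  [new]
{s1} --p--> {s0, s1, s2}  [new]
{s1} --q--> {s1, s2, s3, s4}  [new]
{s2} --p--> {s1, s3, s4}  [new]
{s2} --q--> {s0, s1, s2}  [seen]
{s0, s1, s2} --p--> {s0, s1, s2, s3, s4}  [new]
{s0, s1, s2} --q--> {s0, s1, s2, s3, s4}  [seen]
{s1, s2, s3, s4} --p--> {s0, s1, s2, s3, s4}  [seen]
{s1, s2, s3, s4} --q--> {s0, s1, s2, s3, s4}  [seen]
{s1, s3, s4} --p--> {s0, s1, s2, s3, s4}  [seen]
{s1, s3, s4} --q--> {s1, s2, s3, s4}  [seen]
{s0, s1, s2, s3, s4} --p--> {s0, s1, s2, s3, s4}  [seen]
{s0, s1, s2, s3, s4} --q--> {s0, s1, s2, s3, s4}  [seen]
Reachable DFA states: {s0}, {s1}, {s2}, {s0, s1, s2}, {s1, s2, s3, s4}, {s1, s3, s4}, {s0, s1, s2, s3, s4}.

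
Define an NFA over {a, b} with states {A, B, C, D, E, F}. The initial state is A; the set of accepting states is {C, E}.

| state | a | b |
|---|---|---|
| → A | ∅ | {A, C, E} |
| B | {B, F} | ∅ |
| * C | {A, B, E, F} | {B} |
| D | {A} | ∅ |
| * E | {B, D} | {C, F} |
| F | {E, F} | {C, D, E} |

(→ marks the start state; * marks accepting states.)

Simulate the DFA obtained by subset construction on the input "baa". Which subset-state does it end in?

{A, B, D, E, F}

Start: {A}.
δ(A,b) = {A, C, E}.
Union: {A, C, E}.
After b: {A, C, E}.
δ(A,a) = ∅; δ(C,a) = {A, B, E, F}; δ(E,a) = {B, D}.
Union: {A, B, D, E, F}.
After a: {A, B, D, E, F}.
δ(A,a) = ∅; δ(B,a) = {B, F}; δ(D,a) = {A}; δ(E,a) = {B, D}; δ(F,a) = {E, F}.
Union: {A, B, D, E, F}.
After a: {A, B, D, E, F}.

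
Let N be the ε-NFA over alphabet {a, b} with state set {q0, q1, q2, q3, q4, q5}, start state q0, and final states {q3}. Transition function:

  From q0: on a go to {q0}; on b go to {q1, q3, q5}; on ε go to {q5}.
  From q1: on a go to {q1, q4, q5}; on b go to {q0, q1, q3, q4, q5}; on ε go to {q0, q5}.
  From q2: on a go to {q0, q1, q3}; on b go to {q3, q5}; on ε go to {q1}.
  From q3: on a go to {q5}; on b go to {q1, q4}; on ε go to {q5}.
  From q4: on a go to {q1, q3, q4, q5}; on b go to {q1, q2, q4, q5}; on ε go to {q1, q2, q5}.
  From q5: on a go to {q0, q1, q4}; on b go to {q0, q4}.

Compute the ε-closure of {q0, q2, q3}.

{q0, q1, q2, q3, q5}

Begin with {q0, q2, q3}.
q0 →ε {q5}; add q5.
q2 →ε {q1}; add q1.
ε-closure = {q0, q1, q2, q3, q5}.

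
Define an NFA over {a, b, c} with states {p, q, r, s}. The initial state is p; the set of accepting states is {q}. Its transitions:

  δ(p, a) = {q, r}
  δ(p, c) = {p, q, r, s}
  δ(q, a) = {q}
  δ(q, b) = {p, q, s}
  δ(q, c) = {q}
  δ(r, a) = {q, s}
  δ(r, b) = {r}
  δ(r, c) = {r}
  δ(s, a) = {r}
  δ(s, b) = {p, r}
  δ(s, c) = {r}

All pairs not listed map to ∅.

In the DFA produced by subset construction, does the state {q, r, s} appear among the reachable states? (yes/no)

yes

Start state of the DFA: {p}.
{p} --a--> {q, r}  [new]
{p} --b--> ∅  [new]
{p} --c--> {p, q, r, s}  [new]
{q, r} --a--> {q, s}  [new]
{q, r} --b--> {p, q, r, s}  [seen]
{q, r} --c--> {q, r}  [seen]
∅ --a--> ∅  [seen]
∅ --b--> ∅  [seen]
∅ --c--> ∅  [seen]
{p, q, r, s} --a--> {q, r, s}  [new]
{p, q, r, s} --b--> {p, q, r, s}  [seen]
{p, q, r, s} --c--> {p, q, r, s}  [seen]
{q, s} --a--> {q, r}  [seen]
{q, s} --b--> {p, q, r, s}  [seen]
{q, s} --c--> {q, r}  [seen]
{q, r, s} --a--> {q, r, s}  [seen]
{q, r, s} --b--> {p, q, r, s}  [seen]
{q, r, s} --c--> {q, r}  [seen]
Reachable DFA states: {p}, {q, r}, ∅, {p, q, r, s}, {q, s}, {q, r, s}.
{q, r, s} is among them.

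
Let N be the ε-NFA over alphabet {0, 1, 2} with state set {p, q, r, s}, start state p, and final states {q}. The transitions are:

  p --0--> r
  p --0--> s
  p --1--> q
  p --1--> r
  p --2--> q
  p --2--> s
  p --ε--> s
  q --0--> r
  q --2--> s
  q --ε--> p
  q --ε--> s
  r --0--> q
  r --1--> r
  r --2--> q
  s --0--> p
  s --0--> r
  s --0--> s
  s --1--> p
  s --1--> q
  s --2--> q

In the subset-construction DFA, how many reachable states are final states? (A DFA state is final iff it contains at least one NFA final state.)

Start state of the DFA: {p, s} (ε-closure of the NFA start).
{p, s} --0--> {p, r, s}  [new]
{p, s} --1--> {p, q, r, s}  [new]
{p, s} --2--> {p, q, s}  [new]
{p, r, s} --0--> {p, q, r, s}  [seen]
{p, r, s} --1--> {p, q, r, s}  [seen]
{p, r, s} --2--> {p, q, s}  [seen]
{p, q, r, s} --0--> {p, q, r, s}  [seen]
{p, q, r, s} --1--> {p, q, r, s}  [seen]
{p, q, r, s} --2--> {p, q, s}  [seen]
{p, q, s} --0--> {p, r, s}  [seen]
{p, q, s} --1--> {p, q, r, s}  [seen]
{p, q, s} --2--> {p, q, s}  [seen]
Reachable DFA states: {p, s}, {p, r, s}, {p, q, r, s}, {p, q, s}.
Accepting DFA states (contain an NFA accepting state): {p, q, r, s}, {p, q, s}.

2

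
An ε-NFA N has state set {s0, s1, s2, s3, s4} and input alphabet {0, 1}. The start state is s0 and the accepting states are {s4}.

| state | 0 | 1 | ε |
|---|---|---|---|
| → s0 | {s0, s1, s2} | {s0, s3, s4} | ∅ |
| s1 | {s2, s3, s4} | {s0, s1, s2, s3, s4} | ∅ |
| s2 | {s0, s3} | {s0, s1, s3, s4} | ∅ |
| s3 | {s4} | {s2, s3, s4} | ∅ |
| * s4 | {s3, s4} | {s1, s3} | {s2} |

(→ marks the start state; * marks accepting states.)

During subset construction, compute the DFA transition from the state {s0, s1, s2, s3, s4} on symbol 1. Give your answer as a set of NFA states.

{s0, s1, s2, s3, s4}

δ(s0,1) = {s0, s3, s4}; δ(s1,1) = {s0, s1, s2, s3, s4}; δ(s2,1) = {s0, s1, s3, s4}; δ(s3,1) = {s2, s3, s4}; δ(s4,1) = {s1, s3}.
Union: {s0, s1, s2, s3, s4}.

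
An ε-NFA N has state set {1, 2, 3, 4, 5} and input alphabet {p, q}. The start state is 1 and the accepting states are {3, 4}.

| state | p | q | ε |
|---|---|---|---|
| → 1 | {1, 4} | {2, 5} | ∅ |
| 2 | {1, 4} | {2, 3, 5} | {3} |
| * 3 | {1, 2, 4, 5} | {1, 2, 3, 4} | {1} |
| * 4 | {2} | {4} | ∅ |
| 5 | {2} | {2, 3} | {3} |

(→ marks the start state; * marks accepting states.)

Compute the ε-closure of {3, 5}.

Begin with {3, 5}.
3 →ε {1}; add 1.
ε-closure = {1, 3, 5}.

{1, 3, 5}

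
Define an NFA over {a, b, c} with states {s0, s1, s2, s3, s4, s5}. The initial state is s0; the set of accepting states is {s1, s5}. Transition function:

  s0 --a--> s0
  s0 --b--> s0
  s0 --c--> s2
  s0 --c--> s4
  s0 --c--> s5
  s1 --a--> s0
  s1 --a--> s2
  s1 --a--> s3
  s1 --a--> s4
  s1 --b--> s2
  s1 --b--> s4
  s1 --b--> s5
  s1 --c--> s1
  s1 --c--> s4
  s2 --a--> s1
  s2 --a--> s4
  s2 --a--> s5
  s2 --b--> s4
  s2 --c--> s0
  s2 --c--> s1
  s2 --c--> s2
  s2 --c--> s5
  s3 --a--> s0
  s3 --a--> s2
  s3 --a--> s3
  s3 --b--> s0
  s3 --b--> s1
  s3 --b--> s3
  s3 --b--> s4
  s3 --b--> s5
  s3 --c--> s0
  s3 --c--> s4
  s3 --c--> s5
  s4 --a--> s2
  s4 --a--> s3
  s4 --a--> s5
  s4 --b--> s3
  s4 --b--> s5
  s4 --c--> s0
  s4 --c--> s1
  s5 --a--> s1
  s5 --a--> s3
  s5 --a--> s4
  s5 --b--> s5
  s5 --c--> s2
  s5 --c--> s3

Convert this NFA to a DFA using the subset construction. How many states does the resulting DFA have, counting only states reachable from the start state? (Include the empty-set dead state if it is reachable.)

7

Start state of the DFA: {s0}.
{s0} --a--> {s0}  [seen]
{s0} --b--> {s0}  [seen]
{s0} --c--> {s2, s4, s5}  [new]
{s2, s4, s5} --a--> {s1, s2, s3, s4, s5}  [new]
{s2, s4, s5} --b--> {s3, s4, s5}  [new]
{s2, s4, s5} --c--> {s0, s1, s2, s3, s5}  [new]
{s1, s2, s3, s4, s5} --a--> {s0, s1, s2, s3, s4, s5}  [new]
{s1, s2, s3, s4, s5} --b--> {s0, s1, s2, s3, s4, s5}  [seen]
{s1, s2, s3, s4, s5} --c--> {s0, s1, s2, s3, s4, s5}  [seen]
{s3, s4, s5} --a--> {s0, s1, s2, s3, s4, s5}  [seen]
{s3, s4, s5} --b--> {s0, s1, s3, s4, s5}  [new]
{s3, s4, s5} --c--> {s0, s1, s2, s3, s4, s5}  [seen]
{s0, s1, s2, s3, s5} --a--> {s0, s1, s2, s3, s4, s5}  [seen]
{s0, s1, s2, s3, s5} --b--> {s0, s1, s2, s3, s4, s5}  [seen]
{s0, s1, s2, s3, s5} --c--> {s0, s1, s2, s3, s4, s5}  [seen]
{s0, s1, s2, s3, s4, s5} --a--> {s0, s1, s2, s3, s4, s5}  [seen]
{s0, s1, s2, s3, s4, s5} --b--> {s0, s1, s2, s3, s4, s5}  [seen]
{s0, s1, s2, s3, s4, s5} --c--> {s0, s1, s2, s3, s4, s5}  [seen]
{s0, s1, s3, s4, s5} --a--> {s0, s1, s2, s3, s4, s5}  [seen]
{s0, s1, s3, s4, s5} --b--> {s0, s1, s2, s3, s4, s5}  [seen]
{s0, s1, s3, s4, s5} --c--> {s0, s1, s2, s3, s4, s5}  [seen]
Reachable DFA states: {s0}, {s2, s4, s5}, {s1, s2, s3, s4, s5}, {s3, s4, s5}, {s0, s1, s2, s3, s5}, {s0, s1, s2, s3, s4, s5}, {s0, s1, s3, s4, s5}.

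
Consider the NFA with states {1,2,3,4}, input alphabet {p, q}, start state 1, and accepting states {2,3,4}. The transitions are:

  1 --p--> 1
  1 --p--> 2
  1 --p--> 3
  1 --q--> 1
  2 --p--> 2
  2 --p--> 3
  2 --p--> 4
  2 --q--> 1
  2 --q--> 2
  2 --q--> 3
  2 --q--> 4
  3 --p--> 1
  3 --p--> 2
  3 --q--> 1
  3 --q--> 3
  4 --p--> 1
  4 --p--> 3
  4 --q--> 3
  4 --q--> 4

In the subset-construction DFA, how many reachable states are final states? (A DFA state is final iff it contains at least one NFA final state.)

Start state of the DFA: {1}.
{1} --p--> {1,2,3}  [new]
{1} --q--> {1}  [seen]
{1,2,3} --p--> {1,2,3,4}  [new]
{1,2,3} --q--> {1,2,3,4}  [seen]
{1,2,3,4} --p--> {1,2,3,4}  [seen]
{1,2,3,4} --q--> {1,2,3,4}  [seen]
Reachable DFA states: {1}, {1,2,3}, {1,2,3,4}.
Accepting DFA states (contain an NFA accepting state): {1,2,3}, {1,2,3,4}.

2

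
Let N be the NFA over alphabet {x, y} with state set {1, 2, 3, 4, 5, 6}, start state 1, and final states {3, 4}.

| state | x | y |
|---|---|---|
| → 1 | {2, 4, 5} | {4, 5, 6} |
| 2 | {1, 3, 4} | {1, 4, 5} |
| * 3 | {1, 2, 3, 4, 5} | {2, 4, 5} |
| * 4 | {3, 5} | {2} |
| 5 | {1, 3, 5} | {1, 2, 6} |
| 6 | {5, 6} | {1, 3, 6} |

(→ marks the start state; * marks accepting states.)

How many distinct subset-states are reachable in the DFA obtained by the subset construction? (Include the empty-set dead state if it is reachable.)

Start state of the DFA: {1}.
{1} --x--> {2, 4, 5}  [new]
{1} --y--> {4, 5, 6}  [new]
{2, 4, 5} --x--> {1, 3, 4, 5}  [new]
{2, 4, 5} --y--> {1, 2, 4, 5, 6}  [new]
{4, 5, 6} --x--> {1, 3, 5, 6}  [new]
{4, 5, 6} --y--> {1, 2, 3, 6}  [new]
{1, 3, 4, 5} --x--> {1, 2, 3, 4, 5}  [new]
{1, 3, 4, 5} --y--> {1, 2, 4, 5, 6}  [seen]
{1, 2, 4, 5, 6} --x--> {1, 2, 3, 4, 5, 6}  [new]
{1, 2, 4, 5, 6} --y--> {1, 2, 3, 4, 5, 6}  [seen]
{1, 3, 5, 6} --x--> {1, 2, 3, 4, 5, 6}  [seen]
{1, 3, 5, 6} --y--> {1, 2, 3, 4, 5, 6}  [seen]
{1, 2, 3, 6} --x--> {1, 2, 3, 4, 5, 6}  [seen]
{1, 2, 3, 6} --y--> {1, 2, 3, 4, 5, 6}  [seen]
{1, 2, 3, 4, 5} --x--> {1, 2, 3, 4, 5}  [seen]
{1, 2, 3, 4, 5} --y--> {1, 2, 4, 5, 6}  [seen]
{1, 2, 3, 4, 5, 6} --x--> {1, 2, 3, 4, 5, 6}  [seen]
{1, 2, 3, 4, 5, 6} --y--> {1, 2, 3, 4, 5, 6}  [seen]
Reachable DFA states: {1}, {2, 4, 5}, {4, 5, 6}, {1, 3, 4, 5}, {1, 2, 4, 5, 6}, {1, 3, 5, 6}, {1, 2, 3, 6}, {1, 2, 3, 4, 5}, {1, 2, 3, 4, 5, 6}.

9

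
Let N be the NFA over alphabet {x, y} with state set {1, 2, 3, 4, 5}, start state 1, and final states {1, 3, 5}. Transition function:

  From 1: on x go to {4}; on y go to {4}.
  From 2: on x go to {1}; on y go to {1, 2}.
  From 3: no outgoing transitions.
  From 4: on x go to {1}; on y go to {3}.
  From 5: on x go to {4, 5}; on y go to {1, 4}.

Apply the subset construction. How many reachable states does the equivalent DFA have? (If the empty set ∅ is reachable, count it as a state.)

4

Start state of the DFA: {1}.
{1} --x--> {4}  [new]
{1} --y--> {4}  [seen]
{4} --x--> {1}  [seen]
{4} --y--> {3}  [new]
{3} --x--> ∅  [new]
{3} --y--> ∅  [seen]
∅ --x--> ∅  [seen]
∅ --y--> ∅  [seen]
Reachable DFA states: {1}, {4}, {3}, ∅.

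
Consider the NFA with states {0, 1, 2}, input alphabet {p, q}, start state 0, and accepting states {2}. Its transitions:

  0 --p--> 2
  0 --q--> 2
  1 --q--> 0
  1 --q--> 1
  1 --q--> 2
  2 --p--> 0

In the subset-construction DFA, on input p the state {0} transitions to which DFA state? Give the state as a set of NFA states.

{2}

δ(0,p) = {2}.
Union: {2}.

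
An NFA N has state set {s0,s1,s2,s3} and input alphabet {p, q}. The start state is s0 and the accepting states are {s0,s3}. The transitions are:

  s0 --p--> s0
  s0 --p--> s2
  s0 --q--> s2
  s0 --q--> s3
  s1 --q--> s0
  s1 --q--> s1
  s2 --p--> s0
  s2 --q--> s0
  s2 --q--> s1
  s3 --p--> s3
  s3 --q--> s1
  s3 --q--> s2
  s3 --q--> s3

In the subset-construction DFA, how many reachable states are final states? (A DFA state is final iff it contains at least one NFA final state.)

Start state of the DFA: {s0}.
{s0} --p--> {s0,s2}  [new]
{s0} --q--> {s2,s3}  [new]
{s0,s2} --p--> {s0,s2}  [seen]
{s0,s2} --q--> {s0,s1,s2,s3}  [new]
{s2,s3} --p--> {s0,s3}  [new]
{s2,s3} --q--> {s0,s1,s2,s3}  [seen]
{s0,s1,s2,s3} --p--> {s0,s2,s3}  [new]
{s0,s1,s2,s3} --q--> {s0,s1,s2,s3}  [seen]
{s0,s3} --p--> {s0,s2,s3}  [seen]
{s0,s3} --q--> {s1,s2,s3}  [new]
{s0,s2,s3} --p--> {s0,s2,s3}  [seen]
{s0,s2,s3} --q--> {s0,s1,s2,s3}  [seen]
{s1,s2,s3} --p--> {s0,s3}  [seen]
{s1,s2,s3} --q--> {s0,s1,s2,s3}  [seen]
Reachable DFA states: {s0}, {s0,s2}, {s2,s3}, {s0,s1,s2,s3}, {s0,s3}, {s0,s2,s3}, {s1,s2,s3}.
Accepting DFA states (contain an NFA accepting state): {s0}, {s0,s2}, {s2,s3}, {s0,s1,s2,s3}, {s0,s3}, {s0,s2,s3}, {s1,s2,s3}.

7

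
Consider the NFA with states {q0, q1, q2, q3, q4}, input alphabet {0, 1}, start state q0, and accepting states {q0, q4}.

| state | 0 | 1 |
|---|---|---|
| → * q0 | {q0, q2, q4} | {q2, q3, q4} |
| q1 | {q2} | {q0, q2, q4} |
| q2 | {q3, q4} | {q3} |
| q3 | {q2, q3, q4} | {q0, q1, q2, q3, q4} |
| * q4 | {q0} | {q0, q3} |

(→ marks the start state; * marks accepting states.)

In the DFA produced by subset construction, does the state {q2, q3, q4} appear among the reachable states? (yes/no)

Start state of the DFA: {q0}.
{q0} --0--> {q0, q2, q4}  [new]
{q0} --1--> {q2, q3, q4}  [new]
{q0, q2, q4} --0--> {q0, q2, q3, q4}  [new]
{q0, q2, q4} --1--> {q0, q2, q3, q4}  [seen]
{q2, q3, q4} --0--> {q0, q2, q3, q4}  [seen]
{q2, q3, q4} --1--> {q0, q1, q2, q3, q4}  [new]
{q0, q2, q3, q4} --0--> {q0, q2, q3, q4}  [seen]
{q0, q2, q3, q4} --1--> {q0, q1, q2, q3, q4}  [seen]
{q0, q1, q2, q3, q4} --0--> {q0, q2, q3, q4}  [seen]
{q0, q1, q2, q3, q4} --1--> {q0, q1, q2, q3, q4}  [seen]
Reachable DFA states: {q0}, {q0, q2, q4}, {q2, q3, q4}, {q0, q2, q3, q4}, {q0, q1, q2, q3, q4}.
{q2, q3, q4} is among them.

yes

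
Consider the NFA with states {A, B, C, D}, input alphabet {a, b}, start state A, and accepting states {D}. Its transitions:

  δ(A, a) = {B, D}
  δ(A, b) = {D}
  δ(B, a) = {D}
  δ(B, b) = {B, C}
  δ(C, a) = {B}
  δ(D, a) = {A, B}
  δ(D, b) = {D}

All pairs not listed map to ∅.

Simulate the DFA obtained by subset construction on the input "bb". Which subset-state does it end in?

{D}

Start: {A}.
δ(A,b) = {D}.
Union: {D}.
After b: {D}.
δ(D,b) = {D}.
Union: {D}.
After b: {D}.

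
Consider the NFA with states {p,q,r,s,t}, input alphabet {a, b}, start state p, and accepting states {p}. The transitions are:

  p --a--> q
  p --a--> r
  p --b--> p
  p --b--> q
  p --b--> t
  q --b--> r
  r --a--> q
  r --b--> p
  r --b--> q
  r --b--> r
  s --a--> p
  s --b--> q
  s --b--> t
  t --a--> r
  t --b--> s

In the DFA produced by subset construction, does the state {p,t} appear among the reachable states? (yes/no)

no

Start state of the DFA: {p}.
{p} --a--> {q,r}  [new]
{p} --b--> {p,q,t}  [new]
{q,r} --a--> {q}  [new]
{q,r} --b--> {p,q,r}  [new]
{p,q,t} --a--> {q,r}  [seen]
{p,q,t} --b--> {p,q,r,s,t}  [new]
{q} --a--> ∅  [new]
{q} --b--> {r}  [new]
{p,q,r} --a--> {q,r}  [seen]
{p,q,r} --b--> {p,q,r,t}  [new]
{p,q,r,s,t} --a--> {p,q,r}  [seen]
{p,q,r,s,t} --b--> {p,q,r,s,t}  [seen]
∅ --a--> ∅  [seen]
∅ --b--> ∅  [seen]
{r} --a--> {q}  [seen]
{r} --b--> {p,q,r}  [seen]
{p,q,r,t} --a--> {q,r}  [seen]
{p,q,r,t} --b--> {p,q,r,s,t}  [seen]
Reachable DFA states: {p}, {q,r}, {p,q,t}, {q}, {p,q,r}, {p,q,r,s,t}, ∅, {r}, {p,q,r,t}.
{p,t} is not among them.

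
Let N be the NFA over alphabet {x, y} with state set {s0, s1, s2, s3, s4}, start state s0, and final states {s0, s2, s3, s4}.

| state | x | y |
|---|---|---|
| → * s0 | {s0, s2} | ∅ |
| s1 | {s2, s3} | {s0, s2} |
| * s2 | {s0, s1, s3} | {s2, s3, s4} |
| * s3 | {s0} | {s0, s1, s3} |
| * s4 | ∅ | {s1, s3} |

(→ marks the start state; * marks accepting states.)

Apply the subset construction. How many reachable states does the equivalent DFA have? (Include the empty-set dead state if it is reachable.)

Start state of the DFA: {s0}.
{s0} --x--> {s0, s2}  [new]
{s0} --y--> ∅  [new]
{s0, s2} --x--> {s0, s1, s2, s3}  [new]
{s0, s2} --y--> {s2, s3, s4}  [new]
∅ --x--> ∅  [seen]
∅ --y--> ∅  [seen]
{s0, s1, s2, s3} --x--> {s0, s1, s2, s3}  [seen]
{s0, s1, s2, s3} --y--> {s0, s1, s2, s3, s4}  [new]
{s2, s3, s4} --x--> {s0, s1, s3}  [new]
{s2, s3, s4} --y--> {s0, s1, s2, s3, s4}  [seen]
{s0, s1, s2, s3, s4} --x--> {s0, s1, s2, s3}  [seen]
{s0, s1, s2, s3, s4} --y--> {s0, s1, s2, s3, s4}  [seen]
{s0, s1, s3} --x--> {s0, s2, s3}  [new]
{s0, s1, s3} --y--> {s0, s1, s2, s3}  [seen]
{s0, s2, s3} --x--> {s0, s1, s2, s3}  [seen]
{s0, s2, s3} --y--> {s0, s1, s2, s3, s4}  [seen]
Reachable DFA states: {s0}, {s0, s2}, ∅, {s0, s1, s2, s3}, {s2, s3, s4}, {s0, s1, s2, s3, s4}, {s0, s1, s3}, {s0, s2, s3}.

8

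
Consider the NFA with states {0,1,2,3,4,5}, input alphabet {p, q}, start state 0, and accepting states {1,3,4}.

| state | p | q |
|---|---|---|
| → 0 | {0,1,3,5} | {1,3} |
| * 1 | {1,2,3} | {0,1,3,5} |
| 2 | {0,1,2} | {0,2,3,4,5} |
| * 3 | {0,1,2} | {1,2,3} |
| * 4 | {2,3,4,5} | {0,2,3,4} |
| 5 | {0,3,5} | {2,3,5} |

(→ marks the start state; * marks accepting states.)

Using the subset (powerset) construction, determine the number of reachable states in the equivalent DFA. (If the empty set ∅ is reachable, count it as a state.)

6

Start state of the DFA: {0}.
{0} --p--> {0,1,3,5}  [new]
{0} --q--> {1,3}  [new]
{0,1,3,5} --p--> {0,1,2,3,5}  [new]
{0,1,3,5} --q--> {0,1,2,3,5}  [seen]
{1,3} --p--> {0,1,2,3}  [new]
{1,3} --q--> {0,1,2,3,5}  [seen]
{0,1,2,3,5} --p--> {0,1,2,3,5}  [seen]
{0,1,2,3,5} --q--> {0,1,2,3,4,5}  [new]
{0,1,2,3} --p--> {0,1,2,3,5}  [seen]
{0,1,2,3} --q--> {0,1,2,3,4,5}  [seen]
{0,1,2,3,4,5} --p--> {0,1,2,3,4,5}  [seen]
{0,1,2,3,4,5} --q--> {0,1,2,3,4,5}  [seen]
Reachable DFA states: {0}, {0,1,3,5}, {1,3}, {0,1,2,3,5}, {0,1,2,3}, {0,1,2,3,4,5}.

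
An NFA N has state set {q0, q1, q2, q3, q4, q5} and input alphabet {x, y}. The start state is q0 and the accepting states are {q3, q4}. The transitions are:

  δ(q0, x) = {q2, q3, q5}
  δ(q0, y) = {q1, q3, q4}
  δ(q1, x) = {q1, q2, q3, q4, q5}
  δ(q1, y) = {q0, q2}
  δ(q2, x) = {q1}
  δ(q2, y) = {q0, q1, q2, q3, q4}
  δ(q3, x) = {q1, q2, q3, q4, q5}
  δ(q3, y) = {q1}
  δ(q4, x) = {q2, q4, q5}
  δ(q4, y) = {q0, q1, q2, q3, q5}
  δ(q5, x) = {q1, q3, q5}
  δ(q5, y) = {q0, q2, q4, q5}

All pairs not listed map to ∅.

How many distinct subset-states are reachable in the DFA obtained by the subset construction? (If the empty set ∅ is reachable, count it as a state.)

Start state of the DFA: {q0}.
{q0} --x--> {q2, q3, q5}  [new]
{q0} --y--> {q1, q3, q4}  [new]
{q2, q3, q5} --x--> {q1, q2, q3, q4, q5}  [new]
{q2, q3, q5} --y--> {q0, q1, q2, q3, q4, q5}  [new]
{q1, q3, q4} --x--> {q1, q2, q3, q4, q5}  [seen]
{q1, q3, q4} --y--> {q0, q1, q2, q3, q5}  [new]
{q1, q2, q3, q4, q5} --x--> {q1, q2, q3, q4, q5}  [seen]
{q1, q2, q3, q4, q5} --y--> {q0, q1, q2, q3, q4, q5}  [seen]
{q0, q1, q2, q3, q4, q5} --x--> {q1, q2, q3, q4, q5}  [seen]
{q0, q1, q2, q3, q4, q5} --y--> {q0, q1, q2, q3, q4, q5}  [seen]
{q0, q1, q2, q3, q5} --x--> {q1, q2, q3, q4, q5}  [seen]
{q0, q1, q2, q3, q5} --y--> {q0, q1, q2, q3, q4, q5}  [seen]
Reachable DFA states: {q0}, {q2, q3, q5}, {q1, q3, q4}, {q1, q2, q3, q4, q5}, {q0, q1, q2, q3, q4, q5}, {q0, q1, q2, q3, q5}.

6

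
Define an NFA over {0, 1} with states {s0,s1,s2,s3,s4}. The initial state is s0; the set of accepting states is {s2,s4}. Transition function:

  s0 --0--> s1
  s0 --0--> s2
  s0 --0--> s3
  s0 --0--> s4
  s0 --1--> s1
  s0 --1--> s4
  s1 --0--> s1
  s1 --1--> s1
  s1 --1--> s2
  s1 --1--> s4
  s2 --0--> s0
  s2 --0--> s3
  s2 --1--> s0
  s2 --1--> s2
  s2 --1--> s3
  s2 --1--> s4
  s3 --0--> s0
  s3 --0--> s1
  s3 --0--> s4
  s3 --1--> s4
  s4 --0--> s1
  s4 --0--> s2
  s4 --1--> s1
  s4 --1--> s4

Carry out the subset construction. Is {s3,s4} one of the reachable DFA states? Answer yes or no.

no

Start state of the DFA: {s0}.
{s0} --0--> {s1,s2,s3,s4}  [new]
{s0} --1--> {s1,s4}  [new]
{s1,s2,s3,s4} --0--> {s0,s1,s2,s3,s4}  [new]
{s1,s2,s3,s4} --1--> {s0,s1,s2,s3,s4}  [seen]
{s1,s4} --0--> {s1,s2}  [new]
{s1,s4} --1--> {s1,s2,s4}  [new]
{s0,s1,s2,s3,s4} --0--> {s0,s1,s2,s3,s4}  [seen]
{s0,s1,s2,s3,s4} --1--> {s0,s1,s2,s3,s4}  [seen]
{s1,s2} --0--> {s0,s1,s3}  [new]
{s1,s2} --1--> {s0,s1,s2,s3,s4}  [seen]
{s1,s2,s4} --0--> {s0,s1,s2,s3}  [new]
{s1,s2,s4} --1--> {s0,s1,s2,s3,s4}  [seen]
{s0,s1,s3} --0--> {s0,s1,s2,s3,s4}  [seen]
{s0,s1,s3} --1--> {s1,s2,s4}  [seen]
{s0,s1,s2,s3} --0--> {s0,s1,s2,s3,s4}  [seen]
{s0,s1,s2,s3} --1--> {s0,s1,s2,s3,s4}  [seen]
Reachable DFA states: {s0}, {s1,s2,s3,s4}, {s1,s4}, {s0,s1,s2,s3,s4}, {s1,s2}, {s1,s2,s4}, {s0,s1,s3}, {s0,s1,s2,s3}.
{s3,s4} is not among them.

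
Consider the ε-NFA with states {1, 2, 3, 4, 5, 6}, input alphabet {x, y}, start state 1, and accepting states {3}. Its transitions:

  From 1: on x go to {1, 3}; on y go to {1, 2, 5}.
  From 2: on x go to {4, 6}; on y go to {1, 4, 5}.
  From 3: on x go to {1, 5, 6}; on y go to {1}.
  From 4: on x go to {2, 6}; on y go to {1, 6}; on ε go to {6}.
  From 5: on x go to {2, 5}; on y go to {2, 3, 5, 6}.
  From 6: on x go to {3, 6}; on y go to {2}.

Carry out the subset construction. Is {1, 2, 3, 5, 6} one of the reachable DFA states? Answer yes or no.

Start state of the DFA: {1} (ε-closure of the NFA start).
{1} --x--> {1, 3}  [new]
{1} --y--> {1, 2, 5}  [new]
{1, 3} --x--> {1, 3, 5, 6}  [new]
{1, 3} --y--> {1, 2, 5}  [seen]
{1, 2, 5} --x--> {1, 2, 3, 4, 5, 6}  [new]
{1, 2, 5} --y--> {1, 2, 3, 4, 5, 6}  [seen]
{1, 3, 5, 6} --x--> {1, 2, 3, 5, 6}  [new]
{1, 3, 5, 6} --y--> {1, 2, 3, 5, 6}  [seen]
{1, 2, 3, 4, 5, 6} --x--> {1, 2, 3, 4, 5, 6}  [seen]
{1, 2, 3, 4, 5, 6} --y--> {1, 2, 3, 4, 5, 6}  [seen]
{1, 2, 3, 5, 6} --x--> {1, 2, 3, 4, 5, 6}  [seen]
{1, 2, 3, 5, 6} --y--> {1, 2, 3, 4, 5, 6}  [seen]
Reachable DFA states: {1}, {1, 3}, {1, 2, 5}, {1, 3, 5, 6}, {1, 2, 3, 4, 5, 6}, {1, 2, 3, 5, 6}.
{1, 2, 3, 5, 6} is among them.

yes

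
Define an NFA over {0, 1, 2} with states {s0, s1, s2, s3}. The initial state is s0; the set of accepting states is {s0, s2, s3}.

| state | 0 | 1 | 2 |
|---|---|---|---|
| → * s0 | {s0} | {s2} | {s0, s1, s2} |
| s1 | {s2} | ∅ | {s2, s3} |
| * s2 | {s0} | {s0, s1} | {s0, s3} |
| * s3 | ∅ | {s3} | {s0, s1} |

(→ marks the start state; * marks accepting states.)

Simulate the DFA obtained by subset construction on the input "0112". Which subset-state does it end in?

{s0, s1, s2, s3}

Start: {s0}.
δ(s0,0) = {s0}.
Union: {s0}.
After 0: {s0}.
δ(s0,1) = {s2}.
Union: {s2}.
After 1: {s2}.
δ(s2,1) = {s0, s1}.
Union: {s0, s1}.
After 1: {s0, s1}.
δ(s0,2) = {s0, s1, s2}; δ(s1,2) = {s2, s3}.
Union: {s0, s1, s2, s3}.
After 2: {s0, s1, s2, s3}.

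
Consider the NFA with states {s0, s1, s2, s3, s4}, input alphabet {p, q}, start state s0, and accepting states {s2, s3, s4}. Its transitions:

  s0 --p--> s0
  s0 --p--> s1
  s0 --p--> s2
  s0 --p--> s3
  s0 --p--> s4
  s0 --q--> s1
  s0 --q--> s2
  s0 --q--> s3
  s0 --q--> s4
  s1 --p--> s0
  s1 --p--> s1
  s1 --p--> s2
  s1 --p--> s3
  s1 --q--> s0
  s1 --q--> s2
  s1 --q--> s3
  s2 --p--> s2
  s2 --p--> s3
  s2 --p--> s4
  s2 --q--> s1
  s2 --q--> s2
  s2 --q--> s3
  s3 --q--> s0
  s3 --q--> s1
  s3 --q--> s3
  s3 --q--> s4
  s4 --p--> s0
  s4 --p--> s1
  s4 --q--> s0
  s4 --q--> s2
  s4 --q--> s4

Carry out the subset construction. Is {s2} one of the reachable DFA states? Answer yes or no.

Start state of the DFA: {s0}.
{s0} --p--> {s0, s1, s2, s3, s4}  [new]
{s0} --q--> {s1, s2, s3, s4}  [new]
{s0, s1, s2, s3, s4} --p--> {s0, s1, s2, s3, s4}  [seen]
{s0, s1, s2, s3, s4} --q--> {s0, s1, s2, s3, s4}  [seen]
{s1, s2, s3, s4} --p--> {s0, s1, s2, s3, s4}  [seen]
{s1, s2, s3, s4} --q--> {s0, s1, s2, s3, s4}  [seen]
Reachable DFA states: {s0}, {s0, s1, s2, s3, s4}, {s1, s2, s3, s4}.
{s2} is not among them.

no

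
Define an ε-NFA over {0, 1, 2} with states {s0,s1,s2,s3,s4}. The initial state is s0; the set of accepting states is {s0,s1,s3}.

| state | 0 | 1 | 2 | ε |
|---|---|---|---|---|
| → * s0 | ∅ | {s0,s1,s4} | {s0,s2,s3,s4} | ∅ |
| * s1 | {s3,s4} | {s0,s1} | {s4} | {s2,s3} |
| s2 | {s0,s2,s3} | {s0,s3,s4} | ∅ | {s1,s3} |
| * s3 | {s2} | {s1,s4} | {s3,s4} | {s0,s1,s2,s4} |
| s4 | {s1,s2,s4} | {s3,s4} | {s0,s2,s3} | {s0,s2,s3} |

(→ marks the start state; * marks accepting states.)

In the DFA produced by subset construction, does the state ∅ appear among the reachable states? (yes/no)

yes

Start state of the DFA: {s0} (ε-closure of the NFA start).
{s0} --0--> ∅  [new]
{s0} --1--> {s0,s1,s2,s3,s4}  [new]
{s0} --2--> {s0,s1,s2,s3,s4}  [seen]
∅ --0--> ∅  [seen]
∅ --1--> ∅  [seen]
∅ --2--> ∅  [seen]
{s0,s1,s2,s3,s4} --0--> {s0,s1,s2,s3,s4}  [seen]
{s0,s1,s2,s3,s4} --1--> {s0,s1,s2,s3,s4}  [seen]
{s0,s1,s2,s3,s4} --2--> {s0,s1,s2,s3,s4}  [seen]
Reachable DFA states: {s0}, ∅, {s0,s1,s2,s3,s4}.
∅ is among them.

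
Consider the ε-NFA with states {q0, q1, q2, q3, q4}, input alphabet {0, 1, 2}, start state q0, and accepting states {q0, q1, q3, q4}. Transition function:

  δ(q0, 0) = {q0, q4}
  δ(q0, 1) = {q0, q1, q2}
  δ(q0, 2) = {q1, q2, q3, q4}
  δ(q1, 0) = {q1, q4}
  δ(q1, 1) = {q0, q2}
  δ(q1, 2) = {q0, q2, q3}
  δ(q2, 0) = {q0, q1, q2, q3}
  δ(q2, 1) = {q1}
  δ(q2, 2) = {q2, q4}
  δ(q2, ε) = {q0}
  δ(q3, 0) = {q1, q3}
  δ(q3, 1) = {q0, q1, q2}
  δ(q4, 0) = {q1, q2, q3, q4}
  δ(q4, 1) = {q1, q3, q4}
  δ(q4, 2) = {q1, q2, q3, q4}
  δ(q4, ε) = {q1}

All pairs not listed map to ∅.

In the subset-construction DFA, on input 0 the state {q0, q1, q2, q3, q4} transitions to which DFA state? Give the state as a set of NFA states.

δ(q0,0) = {q0, q4}; δ(q1,0) = {q1, q4}; δ(q2,0) = {q0, q1, q2, q3}; δ(q3,0) = {q1, q3}; δ(q4,0) = {q1, q2, q3, q4}.
Union: {q0, q1, q2, q3, q4}.

{q0, q1, q2, q3, q4}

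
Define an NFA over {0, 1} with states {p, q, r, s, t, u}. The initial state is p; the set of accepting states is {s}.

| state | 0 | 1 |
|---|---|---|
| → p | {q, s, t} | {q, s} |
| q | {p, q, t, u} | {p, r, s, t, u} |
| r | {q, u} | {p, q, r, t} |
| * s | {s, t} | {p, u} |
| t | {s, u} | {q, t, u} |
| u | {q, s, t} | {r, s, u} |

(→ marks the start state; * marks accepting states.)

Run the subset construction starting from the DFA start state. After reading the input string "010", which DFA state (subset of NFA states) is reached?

Start: {p}.
δ(p,0) = {q, s, t}.
Union: {q, s, t}.
After 0: {q, s, t}.
δ(q,1) = {p, r, s, t, u}; δ(s,1) = {p, u}; δ(t,1) = {q, t, u}.
Union: {p, q, r, s, t, u}.
After 1: {p, q, r, s, t, u}.
δ(p,0) = {q, s, t}; δ(q,0) = {p, q, t, u}; δ(r,0) = {q, u}; δ(s,0) = {s, t}; δ(t,0) = {s, u}; δ(u,0) = {q, s, t}.
Union: {p, q, s, t, u}.
After 0: {p, q, s, t, u}.

{p, q, s, t, u}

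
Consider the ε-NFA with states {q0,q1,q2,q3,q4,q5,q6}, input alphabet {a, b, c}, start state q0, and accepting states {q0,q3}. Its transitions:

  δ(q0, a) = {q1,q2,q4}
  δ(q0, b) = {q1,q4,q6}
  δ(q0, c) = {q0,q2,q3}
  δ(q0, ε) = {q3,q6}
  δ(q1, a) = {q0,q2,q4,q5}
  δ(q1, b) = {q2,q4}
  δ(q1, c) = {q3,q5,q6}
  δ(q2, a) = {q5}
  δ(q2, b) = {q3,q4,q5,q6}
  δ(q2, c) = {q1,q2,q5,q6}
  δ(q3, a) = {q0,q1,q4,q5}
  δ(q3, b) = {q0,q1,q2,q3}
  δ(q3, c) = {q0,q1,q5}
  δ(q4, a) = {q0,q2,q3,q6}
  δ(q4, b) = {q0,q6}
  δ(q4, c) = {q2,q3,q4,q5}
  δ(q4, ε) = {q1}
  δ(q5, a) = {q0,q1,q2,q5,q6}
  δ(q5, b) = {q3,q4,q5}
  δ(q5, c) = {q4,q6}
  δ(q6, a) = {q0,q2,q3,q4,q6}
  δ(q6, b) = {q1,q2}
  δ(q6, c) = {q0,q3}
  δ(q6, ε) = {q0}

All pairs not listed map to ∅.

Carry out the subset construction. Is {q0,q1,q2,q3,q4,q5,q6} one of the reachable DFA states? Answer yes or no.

Start state of the DFA: {q0,q3,q6} (ε-closure of the NFA start).
{q0,q3,q6} --a--> {q0,q1,q2,q3,q4,q5,q6}  [new]
{q0,q3,q6} --b--> {q0,q1,q2,q3,q4,q6}  [new]
{q0,q3,q6} --c--> {q0,q1,q2,q3,q5,q6}  [new]
{q0,q1,q2,q3,q4,q5,q6} --a--> {q0,q1,q2,q3,q4,q5,q6}  [seen]
{q0,q1,q2,q3,q4,q5,q6} --b--> {q0,q1,q2,q3,q4,q5,q6}  [seen]
{q0,q1,q2,q3,q4,q5,q6} --c--> {q0,q1,q2,q3,q4,q5,q6}  [seen]
{q0,q1,q2,q3,q4,q6} --a--> {q0,q1,q2,q3,q4,q5,q6}  [seen]
{q0,q1,q2,q3,q4,q6} --b--> {q0,q1,q2,q3,q4,q5,q6}  [seen]
{q0,q1,q2,q3,q4,q6} --c--> {q0,q1,q2,q3,q4,q5,q6}  [seen]
{q0,q1,q2,q3,q5,q6} --a--> {q0,q1,q2,q3,q4,q5,q6}  [seen]
{q0,q1,q2,q3,q5,q6} --b--> {q0,q1,q2,q3,q4,q5,q6}  [seen]
{q0,q1,q2,q3,q5,q6} --c--> {q0,q1,q2,q3,q4,q5,q6}  [seen]
Reachable DFA states: {q0,q3,q6}, {q0,q1,q2,q3,q4,q5,q6}, {q0,q1,q2,q3,q4,q6}, {q0,q1,q2,q3,q5,q6}.
{q0,q1,q2,q3,q4,q5,q6} is among them.

yes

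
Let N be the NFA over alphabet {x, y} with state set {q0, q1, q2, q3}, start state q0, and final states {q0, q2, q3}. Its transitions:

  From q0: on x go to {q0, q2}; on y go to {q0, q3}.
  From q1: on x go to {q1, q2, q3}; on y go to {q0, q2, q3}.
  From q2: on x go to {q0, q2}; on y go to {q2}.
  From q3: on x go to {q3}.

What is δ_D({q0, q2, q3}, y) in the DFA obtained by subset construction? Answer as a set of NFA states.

δ(q0,y) = {q0, q3}; δ(q2,y) = {q2}; δ(q3,y) = ∅.
Union: {q0, q2, q3}.

{q0, q2, q3}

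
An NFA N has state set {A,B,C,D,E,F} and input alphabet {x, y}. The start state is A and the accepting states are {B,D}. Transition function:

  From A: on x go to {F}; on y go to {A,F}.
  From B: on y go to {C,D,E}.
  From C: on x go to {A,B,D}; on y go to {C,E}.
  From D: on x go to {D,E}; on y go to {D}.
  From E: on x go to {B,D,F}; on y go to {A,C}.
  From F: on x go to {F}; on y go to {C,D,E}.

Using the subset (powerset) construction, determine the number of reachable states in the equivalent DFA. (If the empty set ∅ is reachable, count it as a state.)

Start state of the DFA: {A}.
{A} --x--> {F}  [new]
{A} --y--> {A,F}  [new]
{F} --x--> {F}  [seen]
{F} --y--> {C,D,E}  [new]
{A,F} --x--> {F}  [seen]
{A,F} --y--> {A,C,D,E,F}  [new]
{C,D,E} --x--> {A,B,D,E,F}  [new]
{C,D,E} --y--> {A,C,D,E}  [new]
{A,C,D,E,F} --x--> {A,B,D,E,F}  [seen]
{A,C,D,E,F} --y--> {A,C,D,E,F}  [seen]
{A,B,D,E,F} --x--> {B,D,E,F}  [new]
{A,B,D,E,F} --y--> {A,C,D,E,F}  [seen]
{A,C,D,E} --x--> {A,B,D,E,F}  [seen]
{A,C,D,E} --y--> {A,C,D,E,F}  [seen]
{B,D,E,F} --x--> {B,D,E,F}  [seen]
{B,D,E,F} --y--> {A,C,D,E}  [seen]
Reachable DFA states: {A}, {F}, {A,F}, {C,D,E}, {A,C,D,E,F}, {A,B,D,E,F}, {A,C,D,E}, {B,D,E,F}.

8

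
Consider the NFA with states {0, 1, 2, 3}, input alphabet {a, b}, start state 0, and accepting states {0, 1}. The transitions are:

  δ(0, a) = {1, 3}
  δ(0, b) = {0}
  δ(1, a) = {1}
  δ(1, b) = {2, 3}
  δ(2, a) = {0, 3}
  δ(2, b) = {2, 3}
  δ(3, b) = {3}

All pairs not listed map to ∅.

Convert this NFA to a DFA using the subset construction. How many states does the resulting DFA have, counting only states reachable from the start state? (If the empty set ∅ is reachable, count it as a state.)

5

Start state of the DFA: {0}.
{0} --a--> {1, 3}  [new]
{0} --b--> {0}  [seen]
{1, 3} --a--> {1}  [new]
{1, 3} --b--> {2, 3}  [new]
{1} --a--> {1}  [seen]
{1} --b--> {2, 3}  [seen]
{2, 3} --a--> {0, 3}  [new]
{2, 3} --b--> {2, 3}  [seen]
{0, 3} --a--> {1, 3}  [seen]
{0, 3} --b--> {0, 3}  [seen]
Reachable DFA states: {0}, {1, 3}, {1}, {2, 3}, {0, 3}.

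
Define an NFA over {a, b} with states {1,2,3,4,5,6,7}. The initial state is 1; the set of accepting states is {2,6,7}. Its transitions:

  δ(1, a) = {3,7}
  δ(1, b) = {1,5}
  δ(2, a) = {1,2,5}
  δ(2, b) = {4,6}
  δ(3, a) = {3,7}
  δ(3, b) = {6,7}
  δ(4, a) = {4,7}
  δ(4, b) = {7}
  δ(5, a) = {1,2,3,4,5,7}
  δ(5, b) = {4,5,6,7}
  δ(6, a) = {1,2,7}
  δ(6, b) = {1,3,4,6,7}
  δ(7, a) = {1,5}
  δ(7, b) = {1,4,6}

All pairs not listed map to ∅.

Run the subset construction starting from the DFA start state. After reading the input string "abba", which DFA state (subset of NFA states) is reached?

{1,2,3,4,5,7}

Start: {1}.
δ(1,a) = {3,7}.
Union: {3,7}.
After a: {3,7}.
δ(3,b) = {6,7}; δ(7,b) = {1,4,6}.
Union: {1,4,6,7}.
After b: {1,4,6,7}.
δ(1,b) = {1,5}; δ(4,b) = {7}; δ(6,b) = {1,3,4,6,7}; δ(7,b) = {1,4,6}.
Union: {1,3,4,5,6,7}.
After b: {1,3,4,5,6,7}.
δ(1,a) = {3,7}; δ(3,a) = {3,7}; δ(4,a) = {4,7}; δ(5,a) = {1,2,3,4,5,7}; δ(6,a) = {1,2,7}; δ(7,a) = {1,5}.
Union: {1,2,3,4,5,7}.
After a: {1,2,3,4,5,7}.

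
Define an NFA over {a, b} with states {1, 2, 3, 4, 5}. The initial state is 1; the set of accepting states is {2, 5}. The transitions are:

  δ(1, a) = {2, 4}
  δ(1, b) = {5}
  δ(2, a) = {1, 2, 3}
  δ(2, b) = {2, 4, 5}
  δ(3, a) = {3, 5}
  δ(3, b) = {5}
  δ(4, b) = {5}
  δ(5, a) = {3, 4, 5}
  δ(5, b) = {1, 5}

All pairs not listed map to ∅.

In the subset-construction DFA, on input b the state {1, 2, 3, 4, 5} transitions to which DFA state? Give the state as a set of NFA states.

{1, 2, 4, 5}

δ(1,b) = {5}; δ(2,b) = {2, 4, 5}; δ(3,b) = {5}; δ(4,b) = {5}; δ(5,b) = {1, 5}.
Union: {1, 2, 4, 5}.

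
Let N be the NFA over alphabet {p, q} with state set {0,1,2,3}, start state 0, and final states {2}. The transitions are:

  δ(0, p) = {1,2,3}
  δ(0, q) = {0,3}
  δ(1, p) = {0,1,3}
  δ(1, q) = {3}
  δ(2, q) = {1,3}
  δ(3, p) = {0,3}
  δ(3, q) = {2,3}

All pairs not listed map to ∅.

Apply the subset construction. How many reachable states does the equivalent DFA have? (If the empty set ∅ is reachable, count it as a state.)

6

Start state of the DFA: {0}.
{0} --p--> {1,2,3}  [new]
{0} --q--> {0,3}  [new]
{1,2,3} --p--> {0,1,3}  [new]
{1,2,3} --q--> {1,2,3}  [seen]
{0,3} --p--> {0,1,2,3}  [new]
{0,3} --q--> {0,2,3}  [new]
{0,1,3} --p--> {0,1,2,3}  [seen]
{0,1,3} --q--> {0,2,3}  [seen]
{0,1,2,3} --p--> {0,1,2,3}  [seen]
{0,1,2,3} --q--> {0,1,2,3}  [seen]
{0,2,3} --p--> {0,1,2,3}  [seen]
{0,2,3} --q--> {0,1,2,3}  [seen]
Reachable DFA states: {0}, {1,2,3}, {0,3}, {0,1,3}, {0,1,2,3}, {0,2,3}.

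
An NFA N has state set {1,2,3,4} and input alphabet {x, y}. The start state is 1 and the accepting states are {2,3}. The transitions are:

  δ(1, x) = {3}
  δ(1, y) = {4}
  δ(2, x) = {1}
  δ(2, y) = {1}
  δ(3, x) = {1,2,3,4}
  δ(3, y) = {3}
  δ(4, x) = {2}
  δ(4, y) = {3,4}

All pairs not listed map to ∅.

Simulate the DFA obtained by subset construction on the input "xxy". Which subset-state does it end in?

{1,3,4}

Start: {1}.
δ(1,x) = {3}.
Union: {3}.
After x: {3}.
δ(3,x) = {1,2,3,4}.
Union: {1,2,3,4}.
After x: {1,2,3,4}.
δ(1,y) = {4}; δ(2,y) = {1}; δ(3,y) = {3}; δ(4,y) = {3,4}.
Union: {1,3,4}.
After y: {1,3,4}.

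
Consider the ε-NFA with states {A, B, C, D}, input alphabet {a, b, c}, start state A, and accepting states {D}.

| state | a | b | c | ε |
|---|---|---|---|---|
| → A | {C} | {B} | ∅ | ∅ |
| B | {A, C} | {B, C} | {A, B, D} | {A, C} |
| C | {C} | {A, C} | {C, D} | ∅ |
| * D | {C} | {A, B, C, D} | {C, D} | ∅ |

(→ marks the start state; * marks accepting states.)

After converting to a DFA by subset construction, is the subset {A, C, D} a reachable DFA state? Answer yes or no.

no

Start state of the DFA: {A} (ε-closure of the NFA start).
{A} --a--> {C}  [new]
{A} --b--> {A, B, C}  [new]
{A} --c--> ∅  [new]
{C} --a--> {C}  [seen]
{C} --b--> {A, C}  [new]
{C} --c--> {C, D}  [new]
{A, B, C} --a--> {A, C}  [seen]
{A, B, C} --b--> {A, B, C}  [seen]
{A, B, C} --c--> {A, B, C, D}  [new]
∅ --a--> ∅  [seen]
∅ --b--> ∅  [seen]
∅ --c--> ∅  [seen]
{A, C} --a--> {C}  [seen]
{A, C} --b--> {A, B, C}  [seen]
{A, C} --c--> {C, D}  [seen]
{C, D} --a--> {C}  [seen]
{C, D} --b--> {A, B, C, D}  [seen]
{C, D} --c--> {C, D}  [seen]
{A, B, C, D} --a--> {A, C}  [seen]
{A, B, C, D} --b--> {A, B, C, D}  [seen]
{A, B, C, D} --c--> {A, B, C, D}  [seen]
Reachable DFA states: {A}, {C}, {A, B, C}, ∅, {A, C}, {C, D}, {A, B, C, D}.
{A, C, D} is not among them.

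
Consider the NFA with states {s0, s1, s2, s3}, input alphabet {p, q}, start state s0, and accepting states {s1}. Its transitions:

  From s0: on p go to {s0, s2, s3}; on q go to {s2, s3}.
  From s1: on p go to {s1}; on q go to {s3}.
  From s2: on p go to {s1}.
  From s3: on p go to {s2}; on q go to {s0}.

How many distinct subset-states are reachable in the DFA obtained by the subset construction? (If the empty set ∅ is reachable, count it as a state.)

Start state of the DFA: {s0}.
{s0} --p--> {s0, s2, s3}  [new]
{s0} --q--> {s2, s3}  [new]
{s0, s2, s3} --p--> {s0, s1, s2, s3}  [new]
{s0, s2, s3} --q--> {s0, s2, s3}  [seen]
{s2, s3} --p--> {s1, s2}  [new]
{s2, s3} --q--> {s0}  [seen]
{s0, s1, s2, s3} --p--> {s0, s1, s2, s3}  [seen]
{s0, s1, s2, s3} --q--> {s0, s2, s3}  [seen]
{s1, s2} --p--> {s1}  [new]
{s1, s2} --q--> {s3}  [new]
{s1} --p--> {s1}  [seen]
{s1} --q--> {s3}  [seen]
{s3} --p--> {s2}  [new]
{s3} --q--> {s0}  [seen]
{s2} --p--> {s1}  [seen]
{s2} --q--> ∅  [new]
∅ --p--> ∅  [seen]
∅ --q--> ∅  [seen]
Reachable DFA states: {s0}, {s0, s2, s3}, {s2, s3}, {s0, s1, s2, s3}, {s1, s2}, {s1}, {s3}, {s2}, ∅.

9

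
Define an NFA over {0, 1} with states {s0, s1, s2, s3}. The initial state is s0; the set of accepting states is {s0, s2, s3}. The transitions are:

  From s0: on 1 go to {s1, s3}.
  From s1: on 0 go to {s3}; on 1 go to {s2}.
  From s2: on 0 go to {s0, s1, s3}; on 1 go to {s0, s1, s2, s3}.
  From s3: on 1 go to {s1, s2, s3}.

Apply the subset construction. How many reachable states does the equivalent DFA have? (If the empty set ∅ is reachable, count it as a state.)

Start state of the DFA: {s0}.
{s0} --0--> ∅  [new]
{s0} --1--> {s1, s3}  [new]
∅ --0--> ∅  [seen]
∅ --1--> ∅  [seen]
{s1, s3} --0--> {s3}  [new]
{s1, s3} --1--> {s1, s2, s3}  [new]
{s3} --0--> ∅  [seen]
{s3} --1--> {s1, s2, s3}  [seen]
{s1, s2, s3} --0--> {s0, s1, s3}  [new]
{s1, s2, s3} --1--> {s0, s1, s2, s3}  [new]
{s0, s1, s3} --0--> {s3}  [seen]
{s0, s1, s3} --1--> {s1, s2, s3}  [seen]
{s0, s1, s2, s3} --0--> {s0, s1, s3}  [seen]
{s0, s1, s2, s3} --1--> {s0, s1, s2, s3}  [seen]
Reachable DFA states: {s0}, ∅, {s1, s3}, {s3}, {s1, s2, s3}, {s0, s1, s3}, {s0, s1, s2, s3}.

7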